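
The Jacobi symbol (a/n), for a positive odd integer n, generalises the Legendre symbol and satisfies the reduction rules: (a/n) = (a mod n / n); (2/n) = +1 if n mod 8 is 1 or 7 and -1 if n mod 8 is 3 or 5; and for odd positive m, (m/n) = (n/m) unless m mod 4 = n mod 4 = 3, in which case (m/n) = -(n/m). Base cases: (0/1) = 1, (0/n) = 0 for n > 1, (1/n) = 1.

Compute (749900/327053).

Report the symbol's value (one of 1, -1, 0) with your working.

1

(749900/327053) = (95794/327053)   [reduce mod 327053]
95794 = 2^1·47897; (2/327053) = -1 since 327053 mod 8 = 5, so (95794/327053) = (-1)^1·(47897/327053); sign now -1
reciprocity: (47897/327053) = +1·(327053/47897) since 47897 mod 4 = 1, 327053 mod 4 = 1; sign now -1
(327053/47897) = (39671/47897)   [reduce mod 47897]
reciprocity: (39671/47897) = +1·(47897/39671) since 39671 mod 4 = 3, 47897 mod 4 = 1; sign now -1
(47897/39671) = (8226/39671)   [reduce mod 39671]
8226 = 2^1·4113; (2/39671) = +1 since 39671 mod 8 = 7, so (8226/39671) = (+1)^1·(4113/39671); sign now -1
reciprocity: (4113/39671) = +1·(39671/4113) since 4113 mod 4 = 1, 39671 mod 4 = 3; sign now -1
(39671/4113) = (2654/4113)   [reduce mod 4113]
2654 = 2^1·1327; (2/4113) = +1 since 4113 mod 8 = 1, so (2654/4113) = (+1)^1·(1327/4113); sign now -1
reciprocity: (1327/4113) = +1·(4113/1327) since 1327 mod 4 = 3, 4113 mod 4 = 1; sign now -1
(4113/1327) = (132/1327)   [reduce mod 1327]
132 = 2^2·33; (2/1327) = +1 since 1327 mod 8 = 7, so (132/1327) = (+1)^2·(33/1327); sign now -1
reciprocity: (33/1327) = +1·(1327/33) since 33 mod 4 = 1, 1327 mod 4 = 3; sign now -1
(1327/33) = (7/33)   [reduce mod 33]
reciprocity: (7/33) = +1·(33/7) since 7 mod 4 = 3, 33 mod 4 = 1; sign now -1
(33/7) = (5/7)   [reduce mod 7]
reciprocity: (5/7) = +1·(7/5) since 5 mod 4 = 1, 7 mod 4 = 3; sign now -1
(7/5) = (2/5)   [reduce mod 5]
2 = 2^1·1; (2/5) = -1 since 5 mod 8 = 5, so (2/5) = (-1)^1·(1/5); sign now +1
(1/5) = 1; final value = sign = +1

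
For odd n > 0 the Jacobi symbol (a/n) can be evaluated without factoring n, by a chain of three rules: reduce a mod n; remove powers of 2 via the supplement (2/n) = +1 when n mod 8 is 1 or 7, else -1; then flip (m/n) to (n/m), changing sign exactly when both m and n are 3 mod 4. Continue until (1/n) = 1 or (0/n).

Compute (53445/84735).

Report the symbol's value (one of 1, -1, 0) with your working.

reciprocity: (53445/84735) = +1·(84735/53445) since 53445 mod 4 = 1, 84735 mod 4 = 3; sign now +1
(84735/53445) = (31290/53445)   [reduce mod 53445]
31290 = 2^1·15645; (2/53445) = -1 since 53445 mod 8 = 5, so (31290/53445) = (-1)^1·(15645/53445); sign now -1
reciprocity: (15645/53445) = +1·(53445/15645) since 15645 mod 4 = 1, 53445 mod 4 = 1; sign now -1
(53445/15645) = (6510/15645)   [reduce mod 15645]
6510 = 2^1·3255; (2/15645) = -1 since 15645 mod 8 = 5, so (6510/15645) = (-1)^1·(3255/15645); sign now +1
reciprocity: (3255/15645) = +1·(15645/3255) since 3255 mod 4 = 3, 15645 mod 4 = 1; sign now +1
(15645/3255) = (2625/3255)   [reduce mod 3255]
reciprocity: (2625/3255) = +1·(3255/2625) since 2625 mod 4 = 1, 3255 mod 4 = 3; sign now +1
(3255/2625) = (630/2625)   [reduce mod 2625]
630 = 2^1·315; (2/2625) = +1 since 2625 mod 8 = 1, so (630/2625) = (+1)^1·(315/2625); sign now +1
reciprocity: (315/2625) = +1·(2625/315) since 315 mod 4 = 3, 2625 mod 4 = 1; sign now +1
(2625/315) = (105/315)   [reduce mod 315]
reciprocity: (105/315) = +1·(315/105) since 105 mod 4 = 1, 315 mod 4 = 3; sign now +1
(315/105) = (0/105)   [reduce mod 105]
(0/105) = 0   [gcd(a, n) > 1]; final value = 0

0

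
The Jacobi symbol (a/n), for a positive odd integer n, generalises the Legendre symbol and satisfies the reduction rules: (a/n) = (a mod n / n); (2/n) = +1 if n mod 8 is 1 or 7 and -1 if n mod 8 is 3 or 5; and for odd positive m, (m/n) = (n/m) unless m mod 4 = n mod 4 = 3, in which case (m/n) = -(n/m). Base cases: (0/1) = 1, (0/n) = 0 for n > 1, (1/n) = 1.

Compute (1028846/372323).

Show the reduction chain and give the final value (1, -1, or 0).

0

(1028846/372323) = (284200/372323)   [reduce mod 372323]
284200 = 2^3·35525; (2/372323) = -1 since 372323 mod 8 = 3, so (284200/372323) = (-1)^3·(35525/372323); sign now -1
reciprocity: (35525/372323) = +1·(372323/35525) since 35525 mod 4 = 1, 372323 mod 4 = 3; sign now -1
(372323/35525) = (17073/35525)   [reduce mod 35525]
reciprocity: (17073/35525) = +1·(35525/17073) since 17073 mod 4 = 1, 35525 mod 4 = 1; sign now -1
(35525/17073) = (1379/17073)   [reduce mod 17073]
reciprocity: (1379/17073) = +1·(17073/1379) since 1379 mod 4 = 3, 17073 mod 4 = 1; sign now -1
(17073/1379) = (525/1379)   [reduce mod 1379]
reciprocity: (525/1379) = +1·(1379/525) since 525 mod 4 = 1, 1379 mod 4 = 3; sign now -1
(1379/525) = (329/525)   [reduce mod 525]
reciprocity: (329/525) = +1·(525/329) since 329 mod 4 = 1, 525 mod 4 = 1; sign now -1
(525/329) = (196/329)   [reduce mod 329]
196 = 2^2·49; (2/329) = +1 since 329 mod 8 = 1, so (196/329) = (+1)^2·(49/329); sign now -1
reciprocity: (49/329) = +1·(329/49) since 49 mod 4 = 1, 329 mod 4 = 1; sign now -1
(329/49) = (35/49)   [reduce mod 49]
reciprocity: (35/49) = +1·(49/35) since 35 mod 4 = 3, 49 mod 4 = 1; sign now -1
(49/35) = (14/35)   [reduce mod 35]
14 = 2^1·7; (2/35) = -1 since 35 mod 8 = 3, so (14/35) = (-1)^1·(7/35); sign now +1
reciprocity: (7/35) = -1·(35/7) since 7 mod 4 = 3, 35 mod 4 = 3; sign now -1
(35/7) = (0/7)   [reduce mod 7]
(0/7) = 0   [gcd(a, n) > 1]; final value = 0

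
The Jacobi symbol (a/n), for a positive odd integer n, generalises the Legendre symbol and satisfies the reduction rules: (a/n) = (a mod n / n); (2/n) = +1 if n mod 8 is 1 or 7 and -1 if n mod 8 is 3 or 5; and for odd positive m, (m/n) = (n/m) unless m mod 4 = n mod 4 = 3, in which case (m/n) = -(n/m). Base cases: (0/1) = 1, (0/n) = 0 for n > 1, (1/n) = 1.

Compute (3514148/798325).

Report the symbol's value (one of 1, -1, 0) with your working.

(3514148/798325) = (320848/798325)   [reduce mod 798325]
320848 = 2^4·20053; (2/798325) = -1 since 798325 mod 8 = 5, so (320848/798325) = (-1)^4·(20053/798325); sign now +1
reciprocity: (20053/798325) = +1·(798325/20053) since 20053 mod 4 = 1, 798325 mod 4 = 1; sign now +1
(798325/20053) = (16258/20053)   [reduce mod 20053]
16258 = 2^1·8129; (2/20053) = -1 since 20053 mod 8 = 5, so (16258/20053) = (-1)^1·(8129/20053); sign now -1
reciprocity: (8129/20053) = +1·(20053/8129) since 8129 mod 4 = 1, 20053 mod 4 = 1; sign now -1
(20053/8129) = (3795/8129)   [reduce mod 8129]
reciprocity: (3795/8129) = +1·(8129/3795) since 3795 mod 4 = 3, 8129 mod 4 = 1; sign now -1
(8129/3795) = (539/3795)   [reduce mod 3795]
reciprocity: (539/3795) = -1·(3795/539) since 539 mod 4 = 3, 3795 mod 4 = 3; sign now +1
(3795/539) = (22/539)   [reduce mod 539]
22 = 2^1·11; (2/539) = -1 since 539 mod 8 = 3, so (22/539) = (-1)^1·(11/539); sign now -1
reciprocity: (11/539) = -1·(539/11) since 11 mod 4 = 3, 539 mod 4 = 3; sign now +1
(539/11) = (0/11)   [reduce mod 11]
(0/11) = 0   [gcd(a, n) > 1]; final value = 0

0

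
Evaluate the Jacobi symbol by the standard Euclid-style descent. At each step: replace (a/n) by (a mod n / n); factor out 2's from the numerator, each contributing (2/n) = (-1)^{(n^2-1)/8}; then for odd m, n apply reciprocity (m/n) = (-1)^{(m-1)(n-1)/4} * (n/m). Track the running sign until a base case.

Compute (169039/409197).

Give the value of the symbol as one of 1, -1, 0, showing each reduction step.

-1

reciprocity: (169039/409197) = +1·(409197/169039) since 169039 mod 4 = 3, 409197 mod 4 = 1; sign now +1
(409197/169039) = (71119/169039)   [reduce mod 169039]
reciprocity: (71119/169039) = -1·(169039/71119) since 71119 mod 4 = 3, 169039 mod 4 = 3; sign now -1
(169039/71119) = (26801/71119)   [reduce mod 71119]
reciprocity: (26801/71119) = +1·(71119/26801) since 26801 mod 4 = 1, 71119 mod 4 = 3; sign now -1
(71119/26801) = (17517/26801)   [reduce mod 26801]
reciprocity: (17517/26801) = +1·(26801/17517) since 17517 mod 4 = 1, 26801 mod 4 = 1; sign now -1
(26801/17517) = (9284/17517)   [reduce mod 17517]
9284 = 2^2·2321; (2/17517) = -1 since 17517 mod 8 = 5, so (9284/17517) = (-1)^2·(2321/17517); sign now -1
reciprocity: (2321/17517) = +1·(17517/2321) since 2321 mod 4 = 1, 17517 mod 4 = 1; sign now -1
(17517/2321) = (1270/2321)   [reduce mod 2321]
1270 = 2^1·635; (2/2321) = +1 since 2321 mod 8 = 1, so (1270/2321) = (+1)^1·(635/2321); sign now -1
reciprocity: (635/2321) = +1·(2321/635) since 635 mod 4 = 3, 2321 mod 4 = 1; sign now -1
(2321/635) = (416/635)   [reduce mod 635]
416 = 2^5·13; (2/635) = -1 since 635 mod 8 = 3, so (416/635) = (-1)^5·(13/635); sign now +1
reciprocity: (13/635) = +1·(635/13) since 13 mod 4 = 1, 635 mod 4 = 3; sign now +1
(635/13) = (11/13)   [reduce mod 13]
reciprocity: (11/13) = +1·(13/11) since 11 mod 4 = 3, 13 mod 4 = 1; sign now +1
(13/11) = (2/11)   [reduce mod 11]
2 = 2^1·1; (2/11) = -1 since 11 mod 8 = 3, so (2/11) = (-1)^1·(1/11); sign now -1
(1/11) = 1; final value = sign = -1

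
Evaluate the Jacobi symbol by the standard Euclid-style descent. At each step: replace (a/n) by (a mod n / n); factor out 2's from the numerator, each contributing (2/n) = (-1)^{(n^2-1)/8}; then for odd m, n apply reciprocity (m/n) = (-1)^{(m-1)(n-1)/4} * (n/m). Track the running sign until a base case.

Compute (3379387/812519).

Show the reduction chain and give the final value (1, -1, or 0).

-1

(3379387/812519): 3379387 mod 812519 = 129311, so (3379387/812519) = (129311/812519)
flip (129311/812519) -> (812519/129311): both odd, 129311 mod 4 = 3, 812519 mod 4 = 3, so the flip contributes -1; sign now -1
(812519/129311): 812519 mod 129311 = 36653, so (812519/129311) = (36653/129311)
flip (36653/129311) -> (129311/36653): both odd, 36653 mod 4 = 1, 129311 mod 4 = 3, so the flip contributes +1; sign now -1
(129311/36653): 129311 mod 36653 = 19352, so (129311/36653) = (19352/36653)
factor out 2^3: 19352 = 2^3·2419; with 36653 mod 8 = 5, (2/36653) = -1; sign now +1; continue with (2419/36653)
flip (2419/36653) -> (36653/2419): both odd, 2419 mod 4 = 3, 36653 mod 4 = 1, so the flip contributes +1; sign now +1
(36653/2419): 36653 mod 2419 = 368, so (36653/2419) = (368/2419)
factor out 2^4: 368 = 2^4·23; with 2419 mod 8 = 3, (2/2419) = -1; sign now +1; continue with (23/2419)
flip (23/2419) -> (2419/23): both odd, 23 mod 4 = 3, 2419 mod 4 = 3, so the flip contributes -1; sign now -1
(2419/23): 2419 mod 23 = 4, so (2419/23) = (4/23)
factor out 2^2: 4 = 2^2·1; with 23 mod 8 = 7, (2/23) = +1; sign now -1; continue with (1/23)
reached (1/23) = 1, so the symbol is -1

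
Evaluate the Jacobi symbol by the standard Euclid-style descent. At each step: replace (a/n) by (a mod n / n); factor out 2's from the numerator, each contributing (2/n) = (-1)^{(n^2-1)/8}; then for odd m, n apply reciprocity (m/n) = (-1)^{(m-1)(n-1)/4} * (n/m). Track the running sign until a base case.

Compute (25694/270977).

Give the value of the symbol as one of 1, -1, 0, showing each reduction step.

-1

25694 = 2^1·12847; (2/270977) = +1 since 270977 mod 8 = 1, so (25694/270977) = (+1)^1·(12847/270977); sign now +1
reciprocity: (12847/270977) = +1·(270977/12847) since 12847 mod 4 = 3, 270977 mod 4 = 1; sign now +1
(270977/12847) = (1190/12847)   [reduce mod 12847]
1190 = 2^1·595; (2/12847) = +1 since 12847 mod 8 = 7, so (1190/12847) = (+1)^1·(595/12847); sign now +1
reciprocity: (595/12847) = -1·(12847/595) since 595 mod 4 = 3, 12847 mod 4 = 3; sign now -1
(12847/595) = (352/595)   [reduce mod 595]
352 = 2^5·11; (2/595) = -1 since 595 mod 8 = 3, so (352/595) = (-1)^5·(11/595); sign now +1
reciprocity: (11/595) = -1·(595/11) since 11 mod 4 = 3, 595 mod 4 = 3; sign now -1
(595/11) = (1/11)   [reduce mod 11]
(1/11) = 1; final value = sign = -1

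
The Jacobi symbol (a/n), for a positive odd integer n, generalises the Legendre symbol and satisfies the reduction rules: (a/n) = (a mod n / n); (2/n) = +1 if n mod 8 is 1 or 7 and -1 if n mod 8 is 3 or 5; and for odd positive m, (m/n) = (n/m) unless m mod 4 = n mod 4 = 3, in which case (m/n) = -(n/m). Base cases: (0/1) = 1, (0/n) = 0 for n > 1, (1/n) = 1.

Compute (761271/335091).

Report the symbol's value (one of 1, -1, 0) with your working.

(761271/335091): 761271 mod 335091 = 91089, so (761271/335091) = (91089/335091)
flip (91089/335091) -> (335091/91089): both odd, 91089 mod 4 = 1, 335091 mod 4 = 3, so the flip contributes +1; sign now +1
(335091/91089): 335091 mod 91089 = 61824, so (335091/91089) = (61824/91089)
factor out 2^7: 61824 = 2^7·483; with 91089 mod 8 = 1, (2/91089) = +1; sign now +1; continue with (483/91089)
flip (483/91089) -> (91089/483): both odd, 483 mod 4 = 3, 91089 mod 4 = 1, so the flip contributes +1; sign now +1
(91089/483): 91089 mod 483 = 285, so (91089/483) = (285/483)
flip (285/483) -> (483/285): both odd, 285 mod 4 = 1, 483 mod 4 = 3, so the flip contributes +1; sign now +1
(483/285): 483 mod 285 = 198, so (483/285) = (198/285)
factor out 2^1: 198 = 2^1·99; with 285 mod 8 = 5, (2/285) = -1; sign now -1; continue with (99/285)
flip (99/285) -> (285/99): both odd, 99 mod 4 = 3, 285 mod 4 = 1, so the flip contributes +1; sign now -1
(285/99): 285 mod 99 = 87, so (285/99) = (87/99)
flip (87/99) -> (99/87): both odd, 87 mod 4 = 3, 99 mod 4 = 3, so the flip contributes -1; sign now +1
(99/87): 99 mod 87 = 12, so (99/87) = (12/87)
factor out 2^2: 12 = 2^2·3; with 87 mod 8 = 7, (2/87) = +1; sign now +1; continue with (3/87)
flip (3/87) -> (87/3): both odd, 3 mod 4 = 3, 87 mod 4 = 3, so the flip contributes -1; sign now -1
(87/3): 87 mod 3 = 0, so (87/3) = (0/3)
reached (0/3); gcd(a, n) > 1, so (0/3) = 0 and the symbol is 0

0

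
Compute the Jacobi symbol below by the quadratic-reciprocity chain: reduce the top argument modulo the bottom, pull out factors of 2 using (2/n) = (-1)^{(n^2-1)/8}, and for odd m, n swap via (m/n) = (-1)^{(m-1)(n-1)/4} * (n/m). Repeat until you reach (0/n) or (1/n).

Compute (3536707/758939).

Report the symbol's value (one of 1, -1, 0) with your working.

(3536707/758939) = (500951/758939)   [reduce mod 758939]
reciprocity: (500951/758939) = -1·(758939/500951) since 500951 mod 4 = 3, 758939 mod 4 = 3; sign now -1
(758939/500951) = (257988/500951)   [reduce mod 500951]
257988 = 2^2·64497; (2/500951) = +1 since 500951 mod 8 = 7, so (257988/500951) = (+1)^2·(64497/500951); sign now -1
reciprocity: (64497/500951) = +1·(500951/64497) since 64497 mod 4 = 1, 500951 mod 4 = 3; sign now -1
(500951/64497) = (49472/64497)   [reduce mod 64497]
49472 = 2^6·773; (2/64497) = +1 since 64497 mod 8 = 1, so (49472/64497) = (+1)^6·(773/64497); sign now -1
reciprocity: (773/64497) = +1·(64497/773) since 773 mod 4 = 1, 64497 mod 4 = 1; sign now -1
(64497/773) = (338/773)   [reduce mod 773]
338 = 2^1·169; (2/773) = -1 since 773 mod 8 = 5, so (338/773) = (-1)^1·(169/773); sign now +1
reciprocity: (169/773) = +1·(773/169) since 169 mod 4 = 1, 773 mod 4 = 1; sign now +1
(773/169) = (97/169)   [reduce mod 169]
reciprocity: (97/169) = +1·(169/97) since 97 mod 4 = 1, 169 mod 4 = 1; sign now +1
(169/97) = (72/97)   [reduce mod 97]
72 = 2^3·9; (2/97) = +1 since 97 mod 8 = 1, so (72/97) = (+1)^3·(9/97); sign now +1
reciprocity: (9/97) = +1·(97/9) since 9 mod 4 = 1, 97 mod 4 = 1; sign now +1
(97/9) = (7/9)   [reduce mod 9]
reciprocity: (7/9) = +1·(9/7) since 7 mod 4 = 3, 9 mod 4 = 1; sign now +1
(9/7) = (2/7)   [reduce mod 7]
2 = 2^1·1; (2/7) = +1 since 7 mod 8 = 7, so (2/7) = (+1)^1·(1/7); sign now +1
(1/7) = 1; final value = sign = +1

1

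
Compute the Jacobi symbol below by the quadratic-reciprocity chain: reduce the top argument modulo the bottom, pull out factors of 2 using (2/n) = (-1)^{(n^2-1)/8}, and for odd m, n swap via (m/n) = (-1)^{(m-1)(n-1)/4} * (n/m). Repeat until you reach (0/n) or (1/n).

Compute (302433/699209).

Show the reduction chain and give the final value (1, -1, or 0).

reciprocity: (302433/699209) = +1·(699209/302433) since 302433 mod 4 = 1, 699209 mod 4 = 1; sign now +1
(699209/302433) = (94343/302433)   [reduce mod 302433]
reciprocity: (94343/302433) = +1·(302433/94343) since 94343 mod 4 = 3, 302433 mod 4 = 1; sign now +1
(302433/94343) = (19404/94343)   [reduce mod 94343]
19404 = 2^2·4851; (2/94343) = +1 since 94343 mod 8 = 7, so (19404/94343) = (+1)^2·(4851/94343); sign now +1
reciprocity: (4851/94343) = -1·(94343/4851) since 4851 mod 4 = 3, 94343 mod 4 = 3; sign now -1
(94343/4851) = (2174/4851)   [reduce mod 4851]
2174 = 2^1·1087; (2/4851) = -1 since 4851 mod 8 = 3, so (2174/4851) = (-1)^1·(1087/4851); sign now +1
reciprocity: (1087/4851) = -1·(4851/1087) since 1087 mod 4 = 3, 4851 mod 4 = 3; sign now -1
(4851/1087) = (503/1087)   [reduce mod 1087]
reciprocity: (503/1087) = -1·(1087/503) since 503 mod 4 = 3, 1087 mod 4 = 3; sign now +1
(1087/503) = (81/503)   [reduce mod 503]
reciprocity: (81/503) = +1·(503/81) since 81 mod 4 = 1, 503 mod 4 = 3; sign now +1
(503/81) = (17/81)   [reduce mod 81]
reciprocity: (17/81) = +1·(81/17) since 17 mod 4 = 1, 81 mod 4 = 1; sign now +1
(81/17) = (13/17)   [reduce mod 17]
reciprocity: (13/17) = +1·(17/13) since 13 mod 4 = 1, 17 mod 4 = 1; sign now +1
(17/13) = (4/13)   [reduce mod 13]
4 = 2^2·1; (2/13) = -1 since 13 mod 8 = 5, so (4/13) = (-1)^2·(1/13); sign now +1
(1/13) = 1; final value = sign = +1

1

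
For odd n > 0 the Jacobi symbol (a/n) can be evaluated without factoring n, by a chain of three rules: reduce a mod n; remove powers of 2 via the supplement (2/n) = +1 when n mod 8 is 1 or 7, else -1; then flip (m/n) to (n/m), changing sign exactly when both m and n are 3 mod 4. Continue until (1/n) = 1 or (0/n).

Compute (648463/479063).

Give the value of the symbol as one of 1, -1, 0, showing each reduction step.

(648463/479063): 648463 mod 479063 = 169400, so (648463/479063) = (169400/479063)
factor out 2^3: 169400 = 2^3·21175; with 479063 mod 8 = 7, (2/479063) = +1; sign now +1; continue with (21175/479063)
flip (21175/479063) -> (479063/21175): both odd, 21175 mod 4 = 3, 479063 mod 4 = 3, so the flip contributes -1; sign now -1
(479063/21175): 479063 mod 21175 = 13213, so (479063/21175) = (13213/21175)
flip (13213/21175) -> (21175/13213): both odd, 13213 mod 4 = 1, 21175 mod 4 = 3, so the flip contributes +1; sign now -1
(21175/13213): 21175 mod 13213 = 7962, so (21175/13213) = (7962/13213)
factor out 2^1: 7962 = 2^1·3981; with 13213 mod 8 = 5, (2/13213) = -1; sign now +1; continue with (3981/13213)
flip (3981/13213) -> (13213/3981): both odd, 3981 mod 4 = 1, 13213 mod 4 = 1, so the flip contributes +1; sign now +1
(13213/3981): 13213 mod 3981 = 1270, so (13213/3981) = (1270/3981)
factor out 2^1: 1270 = 2^1·635; with 3981 mod 8 = 5, (2/3981) = -1; sign now -1; continue with (635/3981)
flip (635/3981) -> (3981/635): both odd, 635 mod 4 = 3, 3981 mod 4 = 1, so the flip contributes +1; sign now -1
(3981/635): 3981 mod 635 = 171, so (3981/635) = (171/635)
flip (171/635) -> (635/171): both odd, 171 mod 4 = 3, 635 mod 4 = 3, so the flip contributes -1; sign now +1
(635/171): 635 mod 171 = 122, so (635/171) = (122/171)
factor out 2^1: 122 = 2^1·61; with 171 mod 8 = 3, (2/171) = -1; sign now -1; continue with (61/171)
flip (61/171) -> (171/61): both odd, 61 mod 4 = 1, 171 mod 4 = 3, so the flip contributes +1; sign now -1
(171/61): 171 mod 61 = 49, so (171/61) = (49/61)
flip (49/61) -> (61/49): both odd, 49 mod 4 = 1, 61 mod 4 = 1, so the flip contributes +1; sign now -1
(61/49): 61 mod 49 = 12, so (61/49) = (12/49)
factor out 2^2: 12 = 2^2·3; with 49 mod 8 = 1, (2/49) = +1; sign now -1; continue with (3/49)
flip (3/49) -> (49/3): both odd, 3 mod 4 = 3, 49 mod 4 = 1, so the flip contributes +1; sign now -1
(49/3): 49 mod 3 = 1, so (49/3) = (1/3)
reached (1/3) = 1, so the symbol is -1

-1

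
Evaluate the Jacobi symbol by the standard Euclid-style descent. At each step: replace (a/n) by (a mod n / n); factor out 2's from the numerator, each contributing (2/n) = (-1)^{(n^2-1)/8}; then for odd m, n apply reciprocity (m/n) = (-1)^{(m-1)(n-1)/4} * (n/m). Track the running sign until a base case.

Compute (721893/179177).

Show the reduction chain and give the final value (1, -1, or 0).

1

(721893/179177) = (5185/179177)   [reduce mod 179177]
reciprocity: (5185/179177) = +1·(179177/5185) since 5185 mod 4 = 1, 179177 mod 4 = 1; sign now +1
(179177/5185) = (2887/5185)   [reduce mod 5185]
reciprocity: (2887/5185) = +1·(5185/2887) since 2887 mod 4 = 3, 5185 mod 4 = 1; sign now +1
(5185/2887) = (2298/2887)   [reduce mod 2887]
2298 = 2^1·1149; (2/2887) = +1 since 2887 mod 8 = 7, so (2298/2887) = (+1)^1·(1149/2887); sign now +1
reciprocity: (1149/2887) = +1·(2887/1149) since 1149 mod 4 = 1, 2887 mod 4 = 3; sign now +1
(2887/1149) = (589/1149)   [reduce mod 1149]
reciprocity: (589/1149) = +1·(1149/589) since 589 mod 4 = 1, 1149 mod 4 = 1; sign now +1
(1149/589) = (560/589)   [reduce mod 589]
560 = 2^4·35; (2/589) = -1 since 589 mod 8 = 5, so (560/589) = (-1)^4·(35/589); sign now +1
reciprocity: (35/589) = +1·(589/35) since 35 mod 4 = 3, 589 mod 4 = 1; sign now +1
(589/35) = (29/35)   [reduce mod 35]
reciprocity: (29/35) = +1·(35/29) since 29 mod 4 = 1, 35 mod 4 = 3; sign now +1
(35/29) = (6/29)   [reduce mod 29]
6 = 2^1·3; (2/29) = -1 since 29 mod 8 = 5, so (6/29) = (-1)^1·(3/29); sign now -1
reciprocity: (3/29) = +1·(29/3) since 3 mod 4 = 3, 29 mod 4 = 1; sign now -1
(29/3) = (2/3)   [reduce mod 3]
2 = 2^1·1; (2/3) = -1 since 3 mod 8 = 3, so (2/3) = (-1)^1·(1/3); sign now +1
(1/3) = 1; final value = sign = +1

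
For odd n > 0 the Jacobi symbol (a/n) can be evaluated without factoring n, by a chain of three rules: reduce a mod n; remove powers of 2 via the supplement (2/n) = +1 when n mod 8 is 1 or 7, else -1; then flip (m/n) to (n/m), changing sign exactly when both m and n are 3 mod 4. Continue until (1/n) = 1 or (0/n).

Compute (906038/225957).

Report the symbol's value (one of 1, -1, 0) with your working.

-1

(906038/225957) = (2210/225957)   [reduce mod 225957]
2210 = 2^1·1105; (2/225957) = -1 since 225957 mod 8 = 5, so (2210/225957) = (-1)^1·(1105/225957); sign now -1
reciprocity: (1105/225957) = +1·(225957/1105) since 1105 mod 4 = 1, 225957 mod 4 = 1; sign now -1
(225957/1105) = (537/1105)   [reduce mod 1105]
reciprocity: (537/1105) = +1·(1105/537) since 537 mod 4 = 1, 1105 mod 4 = 1; sign now -1
(1105/537) = (31/537)   [reduce mod 537]
reciprocity: (31/537) = +1·(537/31) since 31 mod 4 = 3, 537 mod 4 = 1; sign now -1
(537/31) = (10/31)   [reduce mod 31]
10 = 2^1·5; (2/31) = +1 since 31 mod 8 = 7, so (10/31) = (+1)^1·(5/31); sign now -1
reciprocity: (5/31) = +1·(31/5) since 5 mod 4 = 1, 31 mod 4 = 3; sign now -1
(31/5) = (1/5)   [reduce mod 5]
(1/5) = 1; final value = sign = -1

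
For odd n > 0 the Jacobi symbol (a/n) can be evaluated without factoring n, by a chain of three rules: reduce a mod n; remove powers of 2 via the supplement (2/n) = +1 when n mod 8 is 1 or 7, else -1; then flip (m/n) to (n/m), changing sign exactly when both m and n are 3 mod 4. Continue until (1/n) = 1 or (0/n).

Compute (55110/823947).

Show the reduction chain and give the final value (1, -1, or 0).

0

55110 = 2^1·27555; (2/823947) = -1 since 823947 mod 8 = 3, so (55110/823947) = (-1)^1·(27555/823947); sign now -1
reciprocity: (27555/823947) = -1·(823947/27555) since 27555 mod 4 = 3, 823947 mod 4 = 3; sign now +1
(823947/27555) = (24852/27555)   [reduce mod 27555]
24852 = 2^2·6213; (2/27555) = -1 since 27555 mod 8 = 3, so (24852/27555) = (-1)^2·(6213/27555); sign now +1
reciprocity: (6213/27555) = +1·(27555/6213) since 6213 mod 4 = 1, 27555 mod 4 = 3; sign now +1
(27555/6213) = (2703/6213)   [reduce mod 6213]
reciprocity: (2703/6213) = +1·(6213/2703) since 2703 mod 4 = 3, 6213 mod 4 = 1; sign now +1
(6213/2703) = (807/2703)   [reduce mod 2703]
reciprocity: (807/2703) = -1·(2703/807) since 807 mod 4 = 3, 2703 mod 4 = 3; sign now -1
(2703/807) = (282/807)   [reduce mod 807]
282 = 2^1·141; (2/807) = +1 since 807 mod 8 = 7, so (282/807) = (+1)^1·(141/807); sign now -1
reciprocity: (141/807) = +1·(807/141) since 141 mod 4 = 1, 807 mod 4 = 3; sign now -1
(807/141) = (102/141)   [reduce mod 141]
102 = 2^1·51; (2/141) = -1 since 141 mod 8 = 5, so (102/141) = (-1)^1·(51/141); sign now +1
reciprocity: (51/141) = +1·(141/51) since 51 mod 4 = 3, 141 mod 4 = 1; sign now +1
(141/51) = (39/51)   [reduce mod 51]
reciprocity: (39/51) = -1·(51/39) since 39 mod 4 = 3, 51 mod 4 = 3; sign now -1
(51/39) = (12/39)   [reduce mod 39]
12 = 2^2·3; (2/39) = +1 since 39 mod 8 = 7, so (12/39) = (+1)^2·(3/39); sign now -1
reciprocity: (3/39) = -1·(39/3) since 3 mod 4 = 3, 39 mod 4 = 3; sign now +1
(39/3) = (0/3)   [reduce mod 3]
(0/3) = 0   [gcd(a, n) > 1]; final value = 0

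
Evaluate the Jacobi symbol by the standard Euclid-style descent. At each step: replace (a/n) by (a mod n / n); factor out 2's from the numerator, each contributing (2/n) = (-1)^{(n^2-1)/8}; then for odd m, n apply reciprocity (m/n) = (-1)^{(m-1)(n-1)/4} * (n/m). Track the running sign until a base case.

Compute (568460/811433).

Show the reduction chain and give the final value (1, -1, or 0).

-1

568460 = 2^2·142115; (2/811433) = +1 since 811433 mod 8 = 1, so (568460/811433) = (+1)^2·(142115/811433); sign now +1
reciprocity: (142115/811433) = +1·(811433/142115) since 142115 mod 4 = 3, 811433 mod 4 = 1; sign now +1
(811433/142115) = (100858/142115)   [reduce mod 142115]
100858 = 2^1·50429; (2/142115) = -1 since 142115 mod 8 = 3, so (100858/142115) = (-1)^1·(50429/142115); sign now -1
reciprocity: (50429/142115) = +1·(142115/50429) since 50429 mod 4 = 1, 142115 mod 4 = 3; sign now -1
(142115/50429) = (41257/50429)   [reduce mod 50429]
reciprocity: (41257/50429) = +1·(50429/41257) since 41257 mod 4 = 1, 50429 mod 4 = 1; sign now -1
(50429/41257) = (9172/41257)   [reduce mod 41257]
9172 = 2^2·2293; (2/41257) = +1 since 41257 mod 8 = 1, so (9172/41257) = (+1)^2·(2293/41257); sign now -1
reciprocity: (2293/41257) = +1·(41257/2293) since 2293 mod 4 = 1, 41257 mod 4 = 1; sign now -1
(41257/2293) = (2276/2293)   [reduce mod 2293]
2276 = 2^2·569; (2/2293) = -1 since 2293 mod 8 = 5, so (2276/2293) = (-1)^2·(569/2293); sign now -1
reciprocity: (569/2293) = +1·(2293/569) since 569 mod 4 = 1, 2293 mod 4 = 1; sign now -1
(2293/569) = (17/569)   [reduce mod 569]
reciprocity: (17/569) = +1·(569/17) since 17 mod 4 = 1, 569 mod 4 = 1; sign now -1
(569/17) = (8/17)   [reduce mod 17]
8 = 2^3·1; (2/17) = +1 since 17 mod 8 = 1, so (8/17) = (+1)^3·(1/17); sign now -1
(1/17) = 1; final value = sign = -1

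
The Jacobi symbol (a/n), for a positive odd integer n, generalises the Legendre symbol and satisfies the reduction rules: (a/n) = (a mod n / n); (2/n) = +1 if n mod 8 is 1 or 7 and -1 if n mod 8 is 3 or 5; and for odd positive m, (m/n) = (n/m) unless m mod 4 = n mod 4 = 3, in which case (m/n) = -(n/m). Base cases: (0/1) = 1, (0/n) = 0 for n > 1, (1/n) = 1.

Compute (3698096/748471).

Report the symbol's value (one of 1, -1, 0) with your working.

1

(3698096/748471) = (704212/748471)   [reduce mod 748471]
704212 = 2^2·176053; (2/748471) = +1 since 748471 mod 8 = 7, so (704212/748471) = (+1)^2·(176053/748471); sign now +1
reciprocity: (176053/748471) = +1·(748471/176053) since 176053 mod 4 = 1, 748471 mod 4 = 3; sign now +1
(748471/176053) = (44259/176053)   [reduce mod 176053]
reciprocity: (44259/176053) = +1·(176053/44259) since 44259 mod 4 = 3, 176053 mod 4 = 1; sign now +1
(176053/44259) = (43276/44259)   [reduce mod 44259]
43276 = 2^2·10819; (2/44259) = -1 since 44259 mod 8 = 3, so (43276/44259) = (-1)^2·(10819/44259); sign now +1
reciprocity: (10819/44259) = -1·(44259/10819) since 10819 mod 4 = 3, 44259 mod 4 = 3; sign now -1
(44259/10819) = (983/10819)   [reduce mod 10819]
reciprocity: (983/10819) = -1·(10819/983) since 983 mod 4 = 3, 10819 mod 4 = 3; sign now +1
(10819/983) = (6/983)   [reduce mod 983]
6 = 2^1·3; (2/983) = +1 since 983 mod 8 = 7, so (6/983) = (+1)^1·(3/983); sign now +1
reciprocity: (3/983) = -1·(983/3) since 3 mod 4 = 3, 983 mod 4 = 3; sign now -1
(983/3) = (2/3)   [reduce mod 3]
2 = 2^1·1; (2/3) = -1 since 3 mod 8 = 3, so (2/3) = (-1)^1·(1/3); sign now +1
(1/3) = 1; final value = sign = +1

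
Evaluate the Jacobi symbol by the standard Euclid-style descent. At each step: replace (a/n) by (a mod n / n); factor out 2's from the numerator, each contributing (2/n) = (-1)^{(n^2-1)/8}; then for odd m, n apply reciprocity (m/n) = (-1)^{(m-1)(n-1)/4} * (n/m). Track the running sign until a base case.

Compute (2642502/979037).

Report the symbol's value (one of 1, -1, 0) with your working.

(2642502/979037): 2642502 mod 979037 = 684428, so (2642502/979037) = (684428/979037)
factor out 2^2: 684428 = 2^2·171107; with 979037 mod 8 = 5, (2/979037) = -1; sign now +1; continue with (171107/979037)
flip (171107/979037) -> (979037/171107): both odd, 171107 mod 4 = 3, 979037 mod 4 = 1, so the flip contributes +1; sign now +1
(979037/171107): 979037 mod 171107 = 123502, so (979037/171107) = (123502/171107)
factor out 2^1: 123502 = 2^1·61751; with 171107 mod 8 = 3, (2/171107) = -1; sign now -1; continue with (61751/171107)
flip (61751/171107) -> (171107/61751): both odd, 61751 mod 4 = 3, 171107 mod 4 = 3, so the flip contributes -1; sign now +1
(171107/61751): 171107 mod 61751 = 47605, so (171107/61751) = (47605/61751)
flip (47605/61751) -> (61751/47605): both odd, 47605 mod 4 = 1, 61751 mod 4 = 3, so the flip contributes +1; sign now +1
(61751/47605): 61751 mod 47605 = 14146, so (61751/47605) = (14146/47605)
factor out 2^1: 14146 = 2^1·7073; with 47605 mod 8 = 5, (2/47605) = -1; sign now -1; continue with (7073/47605)
flip (7073/47605) -> (47605/7073): both odd, 7073 mod 4 = 1, 47605 mod 4 = 1, so the flip contributes +1; sign now -1
(47605/7073): 47605 mod 7073 = 5167, so (47605/7073) = (5167/7073)
flip (5167/7073) -> (7073/5167): both odd, 5167 mod 4 = 3, 7073 mod 4 = 1, so the flip contributes +1; sign now -1
(7073/5167): 7073 mod 5167 = 1906, so (7073/5167) = (1906/5167)
factor out 2^1: 1906 = 2^1·953; with 5167 mod 8 = 7, (2/5167) = +1; sign now -1; continue with (953/5167)
flip (953/5167) -> (5167/953): both odd, 953 mod 4 = 1, 5167 mod 4 = 3, so the flip contributes +1; sign now -1
(5167/953): 5167 mod 953 = 402, so (5167/953) = (402/953)
factor out 2^1: 402 = 2^1·201; with 953 mod 8 = 1, (2/953) = +1; sign now -1; continue with (201/953)
flip (201/953) -> (953/201): both odd, 201 mod 4 = 1, 953 mod 4 = 1, so the flip contributes +1; sign now -1
(953/201): 953 mod 201 = 149, so (953/201) = (149/201)
flip (149/201) -> (201/149): both odd, 149 mod 4 = 1, 201 mod 4 = 1, so the flip contributes +1; sign now -1
(201/149): 201 mod 149 = 52, so (201/149) = (52/149)
factor out 2^2: 52 = 2^2·13; with 149 mod 8 = 5, (2/149) = -1; sign now -1; continue with (13/149)
flip (13/149) -> (149/13): both odd, 13 mod 4 = 1, 149 mod 4 = 1, so the flip contributes +1; sign now -1
(149/13): 149 mod 13 = 6, so (149/13) = (6/13)
factor out 2^1: 6 = 2^1·3; with 13 mod 8 = 5, (2/13) = -1; sign now +1; continue with (3/13)
flip (3/13) -> (13/3): both odd, 3 mod 4 = 3, 13 mod 4 = 1, so the flip contributes +1; sign now +1
(13/3): 13 mod 3 = 1, so (13/3) = (1/3)
reached (1/3) = 1, so the symbol is +1

1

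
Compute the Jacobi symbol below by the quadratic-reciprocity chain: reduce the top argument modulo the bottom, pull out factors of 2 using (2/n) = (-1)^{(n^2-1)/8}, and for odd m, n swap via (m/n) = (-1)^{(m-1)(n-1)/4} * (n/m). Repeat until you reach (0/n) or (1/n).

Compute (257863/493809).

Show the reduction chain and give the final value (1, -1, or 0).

flip (257863/493809) -> (493809/257863): both odd, 257863 mod 4 = 3, 493809 mod 4 = 1, so the flip contributes +1; sign now +1
(493809/257863): 493809 mod 257863 = 235946, so (493809/257863) = (235946/257863)
factor out 2^1: 235946 = 2^1·117973; with 257863 mod 8 = 7, (2/257863) = +1; sign now +1; continue with (117973/257863)
flip (117973/257863) -> (257863/117973): both odd, 117973 mod 4 = 1, 257863 mod 4 = 3, so the flip contributes +1; sign now +1
(257863/117973): 257863 mod 117973 = 21917, so (257863/117973) = (21917/117973)
flip (21917/117973) -> (117973/21917): both odd, 21917 mod 4 = 1, 117973 mod 4 = 1, so the flip contributes +1; sign now +1
(117973/21917): 117973 mod 21917 = 8388, so (117973/21917) = (8388/21917)
factor out 2^2: 8388 = 2^2·2097; with 21917 mod 8 = 5, (2/21917) = -1; sign now +1; continue with (2097/21917)
flip (2097/21917) -> (21917/2097): both odd, 2097 mod 4 = 1, 21917 mod 4 = 1, so the flip contributes +1; sign now +1
(21917/2097): 21917 mod 2097 = 947, so (21917/2097) = (947/2097)
flip (947/2097) -> (2097/947): both odd, 947 mod 4 = 3, 2097 mod 4 = 1, so the flip contributes +1; sign now +1
(2097/947): 2097 mod 947 = 203, so (2097/947) = (203/947)
flip (203/947) -> (947/203): both odd, 203 mod 4 = 3, 947 mod 4 = 3, so the flip contributes -1; sign now -1
(947/203): 947 mod 203 = 135, so (947/203) = (135/203)
flip (135/203) -> (203/135): both odd, 135 mod 4 = 3, 203 mod 4 = 3, so the flip contributes -1; sign now +1
(203/135): 203 mod 135 = 68, so (203/135) = (68/135)
factor out 2^2: 68 = 2^2·17; with 135 mod 8 = 7, (2/135) = +1; sign now +1; continue with (17/135)
flip (17/135) -> (135/17): both odd, 17 mod 4 = 1, 135 mod 4 = 3, so the flip contributes +1; sign now +1
(135/17): 135 mod 17 = 16, so (135/17) = (16/17)
factor out 2^4: 16 = 2^4·1; with 17 mod 8 = 1, (2/17) = +1; sign now +1; continue with (1/17)
reached (1/17) = 1, so the symbol is +1

1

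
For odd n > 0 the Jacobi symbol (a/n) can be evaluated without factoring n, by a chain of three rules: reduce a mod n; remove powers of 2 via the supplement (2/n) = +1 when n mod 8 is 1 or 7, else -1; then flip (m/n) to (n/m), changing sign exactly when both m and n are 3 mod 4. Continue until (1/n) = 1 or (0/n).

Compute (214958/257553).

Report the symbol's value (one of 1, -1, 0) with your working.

factor out 2^1: 214958 = 2^1·107479; with 257553 mod 8 = 1, (2/257553) = +1; sign now +1; continue with (107479/257553)
flip (107479/257553) -> (257553/107479): both odd, 107479 mod 4 = 3, 257553 mod 4 = 1, so the flip contributes +1; sign now +1
(257553/107479): 257553 mod 107479 = 42595, so (257553/107479) = (42595/107479)
flip (42595/107479) -> (107479/42595): both odd, 42595 mod 4 = 3, 107479 mod 4 = 3, so the flip contributes -1; sign now -1
(107479/42595): 107479 mod 42595 = 22289, so (107479/42595) = (22289/42595)
flip (22289/42595) -> (42595/22289): both odd, 22289 mod 4 = 1, 42595 mod 4 = 3, so the flip contributes +1; sign now -1
(42595/22289): 42595 mod 22289 = 20306, so (42595/22289) = (20306/22289)
factor out 2^1: 20306 = 2^1·10153; with 22289 mod 8 = 1, (2/22289) = +1; sign now -1; continue with (10153/22289)
flip (10153/22289) -> (22289/10153): both odd, 10153 mod 4 = 1, 22289 mod 4 = 1, so the flip contributes +1; sign now -1
(22289/10153): 22289 mod 10153 = 1983, so (22289/10153) = (1983/10153)
flip (1983/10153) -> (10153/1983): both odd, 1983 mod 4 = 3, 10153 mod 4 = 1, so the flip contributes +1; sign now -1
(10153/1983): 10153 mod 1983 = 238, so (10153/1983) = (238/1983)
factor out 2^1: 238 = 2^1·119; with 1983 mod 8 = 7, (2/1983) = +1; sign now -1; continue with (119/1983)
flip (119/1983) -> (1983/119): both odd, 119 mod 4 = 3, 1983 mod 4 = 3, so the flip contributes -1; sign now +1
(1983/119): 1983 mod 119 = 79, so (1983/119) = (79/119)
flip (79/119) -> (119/79): both odd, 79 mod 4 = 3, 119 mod 4 = 3, so the flip contributes -1; sign now -1
(119/79): 119 mod 79 = 40, so (119/79) = (40/79)
factor out 2^3: 40 = 2^3·5; with 79 mod 8 = 7, (2/79) = +1; sign now -1; continue with (5/79)
flip (5/79) -> (79/5): both odd, 5 mod 4 = 1, 79 mod 4 = 3, so the flip contributes +1; sign now -1
(79/5): 79 mod 5 = 4, so (79/5) = (4/5)
factor out 2^2: 4 = 2^2·1; with 5 mod 8 = 5, (2/5) = -1; sign now -1; continue with (1/5)
reached (1/5) = 1, so the symbol is -1

-1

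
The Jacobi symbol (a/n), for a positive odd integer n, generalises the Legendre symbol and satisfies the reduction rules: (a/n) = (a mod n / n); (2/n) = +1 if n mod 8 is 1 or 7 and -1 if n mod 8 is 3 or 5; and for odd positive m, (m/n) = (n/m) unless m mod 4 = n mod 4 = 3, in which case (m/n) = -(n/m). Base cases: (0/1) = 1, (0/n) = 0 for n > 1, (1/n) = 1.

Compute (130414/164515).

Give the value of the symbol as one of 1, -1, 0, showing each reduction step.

1

factor out 2^1: 130414 = 2^1·65207; with 164515 mod 8 = 3, (2/164515) = -1; sign now -1; continue with (65207/164515)
flip (65207/164515) -> (164515/65207): both odd, 65207 mod 4 = 3, 164515 mod 4 = 3, so the flip contributes -1; sign now +1
(164515/65207): 164515 mod 65207 = 34101, so (164515/65207) = (34101/65207)
flip (34101/65207) -> (65207/34101): both odd, 34101 mod 4 = 1, 65207 mod 4 = 3, so the flip contributes +1; sign now +1
(65207/34101): 65207 mod 34101 = 31106, so (65207/34101) = (31106/34101)
factor out 2^1: 31106 = 2^1·15553; with 34101 mod 8 = 5, (2/34101) = -1; sign now -1; continue with (15553/34101)
flip (15553/34101) -> (34101/15553): both odd, 15553 mod 4 = 1, 34101 mod 4 = 1, so the flip contributes +1; sign now -1
(34101/15553): 34101 mod 15553 = 2995, so (34101/15553) = (2995/15553)
flip (2995/15553) -> (15553/2995): both odd, 2995 mod 4 = 3, 15553 mod 4 = 1, so the flip contributes +1; sign now -1
(15553/2995): 15553 mod 2995 = 578, so (15553/2995) = (578/2995)
factor out 2^1: 578 = 2^1·289; with 2995 mod 8 = 3, (2/2995) = -1; sign now +1; continue with (289/2995)
flip (289/2995) -> (2995/289): both odd, 289 mod 4 = 1, 2995 mod 4 = 3, so the flip contributes +1; sign now +1
(2995/289): 2995 mod 289 = 105, so (2995/289) = (105/289)
flip (105/289) -> (289/105): both odd, 105 mod 4 = 1, 289 mod 4 = 1, so the flip contributes +1; sign now +1
(289/105): 289 mod 105 = 79, so (289/105) = (79/105)
flip (79/105) -> (105/79): both odd, 79 mod 4 = 3, 105 mod 4 = 1, so the flip contributes +1; sign now +1
(105/79): 105 mod 79 = 26, so (105/79) = (26/79)
factor out 2^1: 26 = 2^1·13; with 79 mod 8 = 7, (2/79) = +1; sign now +1; continue with (13/79)
flip (13/79) -> (79/13): both odd, 13 mod 4 = 1, 79 mod 4 = 3, so the flip contributes +1; sign now +1
(79/13): 79 mod 13 = 1, so (79/13) = (1/13)
reached (1/13) = 1, so the symbol is +1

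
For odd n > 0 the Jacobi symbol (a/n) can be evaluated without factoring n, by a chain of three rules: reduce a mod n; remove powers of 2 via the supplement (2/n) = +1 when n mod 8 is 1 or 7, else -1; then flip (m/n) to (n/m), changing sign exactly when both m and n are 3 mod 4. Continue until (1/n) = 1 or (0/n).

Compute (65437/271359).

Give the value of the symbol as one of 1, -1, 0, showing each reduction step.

-1

flip (65437/271359) -> (271359/65437): both odd, 65437 mod 4 = 1, 271359 mod 4 = 3, so the flip contributes +1; sign now +1
(271359/65437): 271359 mod 65437 = 9611, so (271359/65437) = (9611/65437)
flip (9611/65437) -> (65437/9611): both odd, 9611 mod 4 = 3, 65437 mod 4 = 1, so the flip contributes +1; sign now +1
(65437/9611): 65437 mod 9611 = 7771, so (65437/9611) = (7771/9611)
flip (7771/9611) -> (9611/7771): both odd, 7771 mod 4 = 3, 9611 mod 4 = 3, so the flip contributes -1; sign now -1
(9611/7771): 9611 mod 7771 = 1840, so (9611/7771) = (1840/7771)
factor out 2^4: 1840 = 2^4·115; with 7771 mod 8 = 3, (2/7771) = -1; sign now -1; continue with (115/7771)
flip (115/7771) -> (7771/115): both odd, 115 mod 4 = 3, 7771 mod 4 = 3, so the flip contributes -1; sign now +1
(7771/115): 7771 mod 115 = 66, so (7771/115) = (66/115)
factor out 2^1: 66 = 2^1·33; with 115 mod 8 = 3, (2/115) = -1; sign now -1; continue with (33/115)
flip (33/115) -> (115/33): both odd, 33 mod 4 = 1, 115 mod 4 = 3, so the flip contributes +1; sign now -1
(115/33): 115 mod 33 = 16, so (115/33) = (16/33)
factor out 2^4: 16 = 2^4·1; with 33 mod 8 = 1, (2/33) = +1; sign now -1; continue with (1/33)
reached (1/33) = 1, so the symbol is -1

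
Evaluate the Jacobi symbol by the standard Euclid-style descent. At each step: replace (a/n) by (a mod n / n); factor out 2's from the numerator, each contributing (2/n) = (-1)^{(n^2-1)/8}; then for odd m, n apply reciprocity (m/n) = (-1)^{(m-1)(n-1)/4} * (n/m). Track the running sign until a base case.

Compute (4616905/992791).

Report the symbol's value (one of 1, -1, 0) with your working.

(4616905/992791): 4616905 mod 992791 = 645741, so (4616905/992791) = (645741/992791)
flip (645741/992791) -> (992791/645741): both odd, 645741 mod 4 = 1, 992791 mod 4 = 3, so the flip contributes +1; sign now +1
(992791/645741): 992791 mod 645741 = 347050, so (992791/645741) = (347050/645741)
factor out 2^1: 347050 = 2^1·173525; with 645741 mod 8 = 5, (2/645741) = -1; sign now -1; continue with (173525/645741)
flip (173525/645741) -> (645741/173525): both odd, 173525 mod 4 = 1, 645741 mod 4 = 1, so the flip contributes +1; sign now -1
(645741/173525): 645741 mod 173525 = 125166, so (645741/173525) = (125166/173525)
factor out 2^1: 125166 = 2^1·62583; with 173525 mod 8 = 5, (2/173525) = -1; sign now +1; continue with (62583/173525)
flip (62583/173525) -> (173525/62583): both odd, 62583 mod 4 = 3, 173525 mod 4 = 1, so the flip contributes +1; sign now +1
(173525/62583): 173525 mod 62583 = 48359, so (173525/62583) = (48359/62583)
flip (48359/62583) -> (62583/48359): both odd, 48359 mod 4 = 3, 62583 mod 4 = 3, so the flip contributes -1; sign now -1
(62583/48359): 62583 mod 48359 = 14224, so (62583/48359) = (14224/48359)
factor out 2^4: 14224 = 2^4·889; with 48359 mod 8 = 7, (2/48359) = +1; sign now -1; continue with (889/48359)
flip (889/48359) -> (48359/889): both odd, 889 mod 4 = 1, 48359 mod 4 = 3, so the flip contributes +1; sign now -1
(48359/889): 48359 mod 889 = 353, so (48359/889) = (353/889)
flip (353/889) -> (889/353): both odd, 353 mod 4 = 1, 889 mod 4 = 1, so the flip contributes +1; sign now -1
(889/353): 889 mod 353 = 183, so (889/353) = (183/353)
flip (183/353) -> (353/183): both odd, 183 mod 4 = 3, 353 mod 4 = 1, so the flip contributes +1; sign now -1
(353/183): 353 mod 183 = 170, so (353/183) = (170/183)
factor out 2^1: 170 = 2^1·85; with 183 mod 8 = 7, (2/183) = +1; sign now -1; continue with (85/183)
flip (85/183) -> (183/85): both odd, 85 mod 4 = 1, 183 mod 4 = 3, so the flip contributes +1; sign now -1
(183/85): 183 mod 85 = 13, so (183/85) = (13/85)
flip (13/85) -> (85/13): both odd, 13 mod 4 = 1, 85 mod 4 = 1, so the flip contributes +1; sign now -1
(85/13): 85 mod 13 = 7, so (85/13) = (7/13)
flip (7/13) -> (13/7): both odd, 7 mod 4 = 3, 13 mod 4 = 1, so the flip contributes +1; sign now -1
(13/7): 13 mod 7 = 6, so (13/7) = (6/7)
factor out 2^1: 6 = 2^1·3; with 7 mod 8 = 7, (2/7) = +1; sign now -1; continue with (3/7)
flip (3/7) -> (7/3): both odd, 3 mod 4 = 3, 7 mod 4 = 3, so the flip contributes -1; sign now +1
(7/3): 7 mod 3 = 1, so (7/3) = (1/3)
reached (1/3) = 1, so the symbol is +1

1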